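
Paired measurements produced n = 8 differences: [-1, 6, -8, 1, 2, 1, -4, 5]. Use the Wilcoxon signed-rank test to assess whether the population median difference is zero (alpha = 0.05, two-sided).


Step 1: Drop any zero differences (none here) and take |d_i|.
|d| = [1, 6, 8, 1, 2, 1, 4, 5]
Step 2: Midrank |d_i| (ties get averaged ranks).
ranks: |1|->2, |6|->7, |8|->8, |1|->2, |2|->4, |1|->2, |4|->5, |5|->6
Step 3: Attach original signs; sum ranks with positive sign and with negative sign.
W+ = 7 + 2 + 4 + 2 + 6 = 21
W- = 2 + 8 + 5 = 15
(Check: W+ + W- = 36 should equal n(n+1)/2 = 36.)
Step 4: Test statistic W = min(W+, W-) = 15.
Step 5: Ties in |d|, so use the tie-corrected normal approximation.
        E[W] = n(n+1)/4 = 8*9/4 = 18.
        Tie groups: |d|=1 (t=3); sum(t^3 - t) = 24.
        Var[W] = n(n+1)(2n+1)/24 - sum(t^3-t)/48 = 1224/24 - 24/48 = 50.5.
        z = (W - E[W]) / sqrt(Var[W]) = (15 - 18) / 7.1063 = -0.4222.
        Two-sided p = 2*Phi(z) = 0.672909.
Step 6: alpha = 0.05. fail to reject H0.

W+ = 21, W- = 15, W = min = 15, p = 0.672909, fail to reject H0.


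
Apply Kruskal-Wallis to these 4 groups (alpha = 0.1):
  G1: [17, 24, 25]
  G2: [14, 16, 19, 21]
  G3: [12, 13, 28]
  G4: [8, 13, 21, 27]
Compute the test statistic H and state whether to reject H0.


Step 1: Combine all N = 14 observations and assign midranks.
sorted (value, group, rank): (8,G4,1), (12,G3,2), (13,G3,3.5), (13,G4,3.5), (14,G2,5), (16,G2,6), (17,G1,7), (19,G2,8), (21,G2,9.5), (21,G4,9.5), (24,G1,11), (25,G1,12), (27,G4,13), (28,G3,14)
Step 2: Sum ranks within each group.
R_1 = 30 (n_1 = 3)
R_2 = 28.5 (n_2 = 4)
R_3 = 19.5 (n_3 = 3)
R_4 = 27 (n_4 = 4)
Step 3: H = 12/(N(N+1)) * sum(R_i^2/n_i) - 3(N+1)
     = 12/(14*15) * (30^2/3 + 28.5^2/4 + 19.5^2/3 + 27^2/4) - 3*15
     = 0.057143 * 812.062 - 45
     = 1.403571.
Step 4: Ties present; correction factor C = 1 - 12/(14^3 - 14) = 0.995604. Corrected H = 1.403571 / 0.995604 = 1.409768.
Step 5: Under H0, H ~ chi^2(3); p-value = 0.703247.
Step 6: alpha = 0.1. fail to reject H0.

H = 1.4098, df = 3, p = 0.703247, fail to reject H0.


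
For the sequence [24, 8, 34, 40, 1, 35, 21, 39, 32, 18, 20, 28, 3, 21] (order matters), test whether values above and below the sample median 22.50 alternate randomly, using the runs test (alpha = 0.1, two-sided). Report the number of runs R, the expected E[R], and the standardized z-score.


Step 1: Compute median = 22.50; label A = above, B = below.
Labels in order: ABAABABAABBABB  (n_A = 7, n_B = 7)
Step 2: Count runs R = 10.
Step 3: Under H0 (random ordering), E[R] = 2*n_A*n_B/(n_A+n_B) + 1 = 2*7*7/14 + 1 = 8.0000.
        Var[R] = 2*n_A*n_B*(2*n_A*n_B - n_A - n_B) / ((n_A+n_B)^2 * (n_A+n_B-1)) = 8232/2548 = 3.2308.
        SD[R] = 1.7974.
Step 4: Continuity-corrected z = (R - 0.5 - E[R]) / SD[R] = (10 - 0.5 - 8.0000) / 1.7974 = 0.8345.
Step 5: Two-sided p-value via normal approximation = 2*(1 - Phi(|z|)) = 0.403986.
Step 6: alpha = 0.1. fail to reject H0.

R = 10, z = 0.8345, p = 0.403986, fail to reject H0.


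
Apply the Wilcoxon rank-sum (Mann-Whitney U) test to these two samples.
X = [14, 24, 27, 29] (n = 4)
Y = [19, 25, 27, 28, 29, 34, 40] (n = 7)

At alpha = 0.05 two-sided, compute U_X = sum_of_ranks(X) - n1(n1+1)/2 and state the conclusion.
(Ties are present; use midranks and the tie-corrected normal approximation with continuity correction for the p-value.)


Step 1: Combine and sort all 11 observations; assign midranks.
sorted (value, group): (14,X), (19,Y), (24,X), (25,Y), (27,X), (27,Y), (28,Y), (29,X), (29,Y), (34,Y), (40,Y)
ranks: 14->1, 19->2, 24->3, 25->4, 27->5.5, 27->5.5, 28->7, 29->8.5, 29->8.5, 34->10, 40->11
Step 2: Rank sum for X: R1 = 1 + 3 + 5.5 + 8.5 = 18.
Step 3: U_X = R1 - n1(n1+1)/2 = 18 - 4*5/2 = 18 - 10 = 8.
       U_Y = n1*n2 - U_X = 28 - 8 = 20.
Step 4: Ties are present, so use the tie-corrected normal approximation (with continuity correction) for the p-value.
Step 5: p-value = 0.296412; compare to alpha = 0.05. fail to reject H0.

U_X = 8, p = 0.296412, fail to reject H0 at alpha = 0.05.


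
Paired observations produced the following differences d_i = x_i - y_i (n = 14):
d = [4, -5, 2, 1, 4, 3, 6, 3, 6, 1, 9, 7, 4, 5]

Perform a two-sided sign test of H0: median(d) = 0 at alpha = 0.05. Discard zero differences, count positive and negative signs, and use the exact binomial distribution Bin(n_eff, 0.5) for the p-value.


Step 1: Discard zero differences. Original n = 14; n_eff = number of nonzero differences = 14.
Nonzero differences (with sign): +4, -5, +2, +1, +4, +3, +6, +3, +6, +1, +9, +7, +4, +5
Step 2: Count signs: positive = 13, negative = 1.
Step 3: Under H0: P(positive) = 0.5, so the number of positives S ~ Bin(14, 0.5).
Step 4: Two-sided exact p-value = sum of Bin(14,0.5) probabilities at or below the observed probability = 0.001831.
Step 5: alpha = 0.05. reject H0.

n_eff = 14, pos = 13, neg = 1, p = 0.001831, reject H0.


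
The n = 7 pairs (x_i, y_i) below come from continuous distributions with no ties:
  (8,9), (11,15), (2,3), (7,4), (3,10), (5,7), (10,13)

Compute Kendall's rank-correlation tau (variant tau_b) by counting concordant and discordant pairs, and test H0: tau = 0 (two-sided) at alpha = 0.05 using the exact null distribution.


Step 1: Enumerate the 21 unordered pairs (i,j) with i<j and classify each by sign(x_j-x_i) * sign(y_j-y_i).
  (1,2):dx=+3,dy=+6->C; (1,3):dx=-6,dy=-6->C; (1,4):dx=-1,dy=-5->C; (1,5):dx=-5,dy=+1->D
  (1,6):dx=-3,dy=-2->C; (1,7):dx=+2,dy=+4->C; (2,3):dx=-9,dy=-12->C; (2,4):dx=-4,dy=-11->C
  (2,5):dx=-8,dy=-5->C; (2,6):dx=-6,dy=-8->C; (2,7):dx=-1,dy=-2->C; (3,4):dx=+5,dy=+1->C
  (3,5):dx=+1,dy=+7->C; (3,6):dx=+3,dy=+4->C; (3,7):dx=+8,dy=+10->C; (4,5):dx=-4,dy=+6->D
  (4,6):dx=-2,dy=+3->D; (4,7):dx=+3,dy=+9->C; (5,6):dx=+2,dy=-3->D; (5,7):dx=+7,dy=+3->C
  (6,7):dx=+5,dy=+6->C
Step 2: C = 17, D = 4, total pairs = 21.
Step 3: tau = (C - D)/(n(n-1)/2) = (17 - 4)/21 = 0.619048.
Step 4: Exact two-sided p-value (enumerate n! = 5040 permutations of y under H0): p = 0.069048.
Step 5: alpha = 0.05. fail to reject H0.

tau_b = 0.6190 (C=17, D=4), p = 0.069048, fail to reject H0.


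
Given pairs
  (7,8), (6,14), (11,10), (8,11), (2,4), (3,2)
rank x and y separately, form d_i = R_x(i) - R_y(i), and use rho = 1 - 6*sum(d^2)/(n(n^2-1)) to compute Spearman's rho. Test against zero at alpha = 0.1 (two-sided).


Step 1: Rank x and y separately (midranks; no ties here).
rank(x): 7->4, 6->3, 11->6, 8->5, 2->1, 3->2
rank(y): 8->3, 14->6, 10->4, 11->5, 4->2, 2->1
Step 2: d_i = R_x(i) - R_y(i); compute d_i^2.
  (4-3)^2=1, (3-6)^2=9, (6-4)^2=4, (5-5)^2=0, (1-2)^2=1, (2-1)^2=1
sum(d^2) = 16.
Step 3: rho = 1 - 6*16 / (6*(6^2 - 1)) = 1 - 96/210 = 0.542857.
Step 4: Under H0, t = rho * sqrt((n-2)/(1-rho^2)) = 1.2928 ~ t(4).
Step 5: Two-sided p-value from the t-distribution with 4 df = 0.265703.
Step 6: alpha = 0.1. fail to reject H0.

rho = 0.5429, p = 0.265703, fail to reject H0 at alpha = 0.1.


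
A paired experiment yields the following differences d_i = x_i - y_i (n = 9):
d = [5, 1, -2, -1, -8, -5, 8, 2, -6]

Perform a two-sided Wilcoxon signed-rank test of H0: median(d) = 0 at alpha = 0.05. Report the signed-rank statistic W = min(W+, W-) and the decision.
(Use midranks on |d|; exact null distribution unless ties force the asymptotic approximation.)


Step 1: Drop any zero differences (none here) and take |d_i|.
|d| = [5, 1, 2, 1, 8, 5, 8, 2, 6]
Step 2: Midrank |d_i| (ties get averaged ranks).
ranks: |5|->5.5, |1|->1.5, |2|->3.5, |1|->1.5, |8|->8.5, |5|->5.5, |8|->8.5, |2|->3.5, |6|->7
Step 3: Attach original signs; sum ranks with positive sign and with negative sign.
W+ = 5.5 + 1.5 + 8.5 + 3.5 = 19
W- = 3.5 + 1.5 + 8.5 + 5.5 + 7 = 26
(Check: W+ + W- = 45 should equal n(n+1)/2 = 45.)
Step 4: Test statistic W = min(W+, W-) = 19.
Step 5: Ties in |d|, so use the tie-corrected normal approximation.
        E[W] = n(n+1)/4 = 9*10/4 = 22.5.
        Tie groups: |d|=1 (t=2), |d|=2 (t=2), |d|=5 (t=2), |d|=8 (t=2); sum(t^3 - t) = 24.
        Var[W] = n(n+1)(2n+1)/24 - sum(t^3-t)/48 = 1710/24 - 24/48 = 70.75.
        z = (W - E[W]) / sqrt(Var[W]) = (19 - 22.5) / 8.4113 = -0.4161.
        Two-sided p = 2*Phi(z) = 0.677332.
Step 6: alpha = 0.05. fail to reject H0.

W+ = 19, W- = 26, W = min = 19, p = 0.677332, fail to reject H0.


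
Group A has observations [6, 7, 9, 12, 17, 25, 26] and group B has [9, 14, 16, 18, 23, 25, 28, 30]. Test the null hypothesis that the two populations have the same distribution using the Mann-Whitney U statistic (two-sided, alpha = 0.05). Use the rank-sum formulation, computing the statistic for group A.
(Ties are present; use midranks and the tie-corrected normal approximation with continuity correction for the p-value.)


Step 1: Combine and sort all 15 observations; assign midranks.
sorted (value, group): (6,X), (7,X), (9,X), (9,Y), (12,X), (14,Y), (16,Y), (17,X), (18,Y), (23,Y), (25,X), (25,Y), (26,X), (28,Y), (30,Y)
ranks: 6->1, 7->2, 9->3.5, 9->3.5, 12->5, 14->6, 16->7, 17->8, 18->9, 23->10, 25->11.5, 25->11.5, 26->13, 28->14, 30->15
Step 2: Rank sum for X: R1 = 1 + 2 + 3.5 + 5 + 8 + 11.5 + 13 = 44.
Step 3: U_X = R1 - n1(n1+1)/2 = 44 - 7*8/2 = 44 - 28 = 16.
       U_Y = n1*n2 - U_X = 56 - 16 = 40.
Step 4: Ties are present, so use the tie-corrected normal approximation (with continuity correction) for the p-value.
Step 5: p-value = 0.182450; compare to alpha = 0.05. fail to reject H0.

U_X = 16, p = 0.182450, fail to reject H0 at alpha = 0.05.


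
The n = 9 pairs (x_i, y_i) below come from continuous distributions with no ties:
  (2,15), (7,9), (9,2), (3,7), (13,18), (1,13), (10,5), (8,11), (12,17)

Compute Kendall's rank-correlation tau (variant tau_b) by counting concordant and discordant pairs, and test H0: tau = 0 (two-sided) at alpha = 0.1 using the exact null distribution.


Step 1: Enumerate the 36 unordered pairs (i,j) with i<j and classify each by sign(x_j-x_i) * sign(y_j-y_i).
  (1,2):dx=+5,dy=-6->D; (1,3):dx=+7,dy=-13->D; (1,4):dx=+1,dy=-8->D; (1,5):dx=+11,dy=+3->C
  (1,6):dx=-1,dy=-2->C; (1,7):dx=+8,dy=-10->D; (1,8):dx=+6,dy=-4->D; (1,9):dx=+10,dy=+2->C
  (2,3):dx=+2,dy=-7->D; (2,4):dx=-4,dy=-2->C; (2,5):dx=+6,dy=+9->C; (2,6):dx=-6,dy=+4->D
  (2,7):dx=+3,dy=-4->D; (2,8):dx=+1,dy=+2->C; (2,9):dx=+5,dy=+8->C; (3,4):dx=-6,dy=+5->D
  (3,5):dx=+4,dy=+16->C; (3,6):dx=-8,dy=+11->D; (3,7):dx=+1,dy=+3->C; (3,8):dx=-1,dy=+9->D
  (3,9):dx=+3,dy=+15->C; (4,5):dx=+10,dy=+11->C; (4,6):dx=-2,dy=+6->D; (4,7):dx=+7,dy=-2->D
  (4,8):dx=+5,dy=+4->C; (4,9):dx=+9,dy=+10->C; (5,6):dx=-12,dy=-5->C; (5,7):dx=-3,dy=-13->C
  (5,8):dx=-5,dy=-7->C; (5,9):dx=-1,dy=-1->C; (6,7):dx=+9,dy=-8->D; (6,8):dx=+7,dy=-2->D
  (6,9):dx=+11,dy=+4->C; (7,8):dx=-2,dy=+6->D; (7,9):dx=+2,dy=+12->C; (8,9):dx=+4,dy=+6->C
Step 2: C = 20, D = 16, total pairs = 36.
Step 3: tau = (C - D)/(n(n-1)/2) = (20 - 16)/36 = 0.111111.
Step 4: Exact two-sided p-value (enumerate n! = 362880 permutations of y under H0): p = 0.761414.
Step 5: alpha = 0.1. fail to reject H0.

tau_b = 0.1111 (C=20, D=16), p = 0.761414, fail to reject H0.


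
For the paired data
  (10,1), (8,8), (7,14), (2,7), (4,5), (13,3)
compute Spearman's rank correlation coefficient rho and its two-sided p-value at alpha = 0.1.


Step 1: Rank x and y separately (midranks; no ties here).
rank(x): 10->5, 8->4, 7->3, 2->1, 4->2, 13->6
rank(y): 1->1, 8->5, 14->6, 7->4, 5->3, 3->2
Step 2: d_i = R_x(i) - R_y(i); compute d_i^2.
  (5-1)^2=16, (4-5)^2=1, (3-6)^2=9, (1-4)^2=9, (2-3)^2=1, (6-2)^2=16
sum(d^2) = 52.
Step 3: rho = 1 - 6*52 / (6*(6^2 - 1)) = 1 - 312/210 = -0.485714.
Step 4: Under H0, t = rho * sqrt((n-2)/(1-rho^2)) = -1.1113 ~ t(4).
Step 5: Two-sided p-value from the t-distribution with 4 df = 0.328723.
Step 6: alpha = 0.1. fail to reject H0.

rho = -0.4857, p = 0.328723, fail to reject H0 at alpha = 0.1.


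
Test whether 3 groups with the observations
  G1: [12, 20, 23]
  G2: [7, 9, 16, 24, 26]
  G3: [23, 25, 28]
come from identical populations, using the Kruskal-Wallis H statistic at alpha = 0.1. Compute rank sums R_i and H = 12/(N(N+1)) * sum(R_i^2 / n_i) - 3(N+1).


Step 1: Combine all N = 11 observations and assign midranks.
sorted (value, group, rank): (7,G2,1), (9,G2,2), (12,G1,3), (16,G2,4), (20,G1,5), (23,G1,6.5), (23,G3,6.5), (24,G2,8), (25,G3,9), (26,G2,10), (28,G3,11)
Step 2: Sum ranks within each group.
R_1 = 14.5 (n_1 = 3)
R_2 = 25 (n_2 = 5)
R_3 = 26.5 (n_3 = 3)
Step 3: H = 12/(N(N+1)) * sum(R_i^2/n_i) - 3(N+1)
     = 12/(11*12) * (14.5^2/3 + 25^2/5 + 26.5^2/3) - 3*12
     = 0.090909 * 429.167 - 36
     = 3.015152.
Step 4: Ties present; correction factor C = 1 - 6/(11^3 - 11) = 0.995455. Corrected H = 3.015152 / 0.995455 = 3.028919.
Step 5: Under H0, H ~ chi^2(2); p-value = 0.219927.
Step 6: alpha = 0.1. fail to reject H0.

H = 3.0289, df = 2, p = 0.219927, fail to reject H0.


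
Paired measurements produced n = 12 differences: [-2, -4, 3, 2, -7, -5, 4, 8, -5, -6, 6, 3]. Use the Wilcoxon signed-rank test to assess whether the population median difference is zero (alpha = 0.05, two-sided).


Step 1: Drop any zero differences (none here) and take |d_i|.
|d| = [2, 4, 3, 2, 7, 5, 4, 8, 5, 6, 6, 3]
Step 2: Midrank |d_i| (ties get averaged ranks).
ranks: |2|->1.5, |4|->5.5, |3|->3.5, |2|->1.5, |7|->11, |5|->7.5, |4|->5.5, |8|->12, |5|->7.5, |6|->9.5, |6|->9.5, |3|->3.5
Step 3: Attach original signs; sum ranks with positive sign and with negative sign.
W+ = 3.5 + 1.5 + 5.5 + 12 + 9.5 + 3.5 = 35.5
W- = 1.5 + 5.5 + 11 + 7.5 + 7.5 + 9.5 = 42.5
(Check: W+ + W- = 78 should equal n(n+1)/2 = 78.)
Step 4: Test statistic W = min(W+, W-) = 35.5.
Step 5: Ties in |d|, so use the tie-corrected normal approximation.
        E[W] = n(n+1)/4 = 12*13/4 = 39.
        Tie groups: |d|=2 (t=2), |d|=3 (t=2), |d|=4 (t=2), |d|=5 (t=2), |d|=6 (t=2); sum(t^3 - t) = 30.
        Var[W] = n(n+1)(2n+1)/24 - sum(t^3-t)/48 = 3900/24 - 30/48 = 161.875.
        z = (W - E[W]) / sqrt(Var[W]) = (35.5 - 39) / 12.7230 = -0.2751.
        Two-sided p = 2*Phi(z) = 0.783245.
Step 6: alpha = 0.05. fail to reject H0.

W+ = 35.5, W- = 42.5, W = min = 35.5, p = 0.783245, fail to reject H0.


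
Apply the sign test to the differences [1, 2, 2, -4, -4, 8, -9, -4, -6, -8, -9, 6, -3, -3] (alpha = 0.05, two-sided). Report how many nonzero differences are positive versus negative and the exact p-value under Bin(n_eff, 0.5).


Step 1: Discard zero differences. Original n = 14; n_eff = number of nonzero differences = 14.
Nonzero differences (with sign): +1, +2, +2, -4, -4, +8, -9, -4, -6, -8, -9, +6, -3, -3
Step 2: Count signs: positive = 5, negative = 9.
Step 3: Under H0: P(positive) = 0.5, so the number of positives S ~ Bin(14, 0.5).
Step 4: Two-sided exact p-value = sum of Bin(14,0.5) probabilities at or below the observed probability = 0.423950.
Step 5: alpha = 0.05. fail to reject H0.

n_eff = 14, pos = 5, neg = 9, p = 0.423950, fail to reject H0.


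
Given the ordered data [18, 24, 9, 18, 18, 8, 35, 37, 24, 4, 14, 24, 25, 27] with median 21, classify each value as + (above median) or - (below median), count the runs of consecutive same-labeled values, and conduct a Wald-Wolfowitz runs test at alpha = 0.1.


Step 1: Compute median = 21; label A = above, B = below.
Labels in order: BABBBBAAABBAAA  (n_A = 7, n_B = 7)
Step 2: Count runs R = 6.
Step 3: Under H0 (random ordering), E[R] = 2*n_A*n_B/(n_A+n_B) + 1 = 2*7*7/14 + 1 = 8.0000.
        Var[R] = 2*n_A*n_B*(2*n_A*n_B - n_A - n_B) / ((n_A+n_B)^2 * (n_A+n_B-1)) = 8232/2548 = 3.2308.
        SD[R] = 1.7974.
Step 4: Continuity-corrected z = (R + 0.5 - E[R]) / SD[R] = (6 + 0.5 - 8.0000) / 1.7974 = -0.8345.
Step 5: Two-sided p-value via normal approximation = 2*(1 - Phi(|z|)) = 0.403986.
Step 6: alpha = 0.1. fail to reject H0.

R = 6, z = -0.8345, p = 0.403986, fail to reject H0.


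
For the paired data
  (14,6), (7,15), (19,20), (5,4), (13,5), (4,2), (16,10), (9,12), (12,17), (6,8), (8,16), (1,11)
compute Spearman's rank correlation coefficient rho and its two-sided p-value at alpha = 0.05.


Step 1: Rank x and y separately (midranks; no ties here).
rank(x): 14->10, 7->5, 19->12, 5->3, 13->9, 4->2, 16->11, 9->7, 12->8, 6->4, 8->6, 1->1
rank(y): 6->4, 15->9, 20->12, 4->2, 5->3, 2->1, 10->6, 12->8, 17->11, 8->5, 16->10, 11->7
Step 2: d_i = R_x(i) - R_y(i); compute d_i^2.
  (10-4)^2=36, (5-9)^2=16, (12-12)^2=0, (3-2)^2=1, (9-3)^2=36, (2-1)^2=1, (11-6)^2=25, (7-8)^2=1, (8-11)^2=9, (4-5)^2=1, (6-10)^2=16, (1-7)^2=36
sum(d^2) = 178.
Step 3: rho = 1 - 6*178 / (12*(12^2 - 1)) = 1 - 1068/1716 = 0.377622.
Step 4: Under H0, t = rho * sqrt((n-2)/(1-rho^2)) = 1.2896 ~ t(10).
Step 5: Two-sided p-value from the t-distribution with 10 df = 0.226206.
Step 6: alpha = 0.05. fail to reject H0.

rho = 0.3776, p = 0.226206, fail to reject H0 at alpha = 0.05.


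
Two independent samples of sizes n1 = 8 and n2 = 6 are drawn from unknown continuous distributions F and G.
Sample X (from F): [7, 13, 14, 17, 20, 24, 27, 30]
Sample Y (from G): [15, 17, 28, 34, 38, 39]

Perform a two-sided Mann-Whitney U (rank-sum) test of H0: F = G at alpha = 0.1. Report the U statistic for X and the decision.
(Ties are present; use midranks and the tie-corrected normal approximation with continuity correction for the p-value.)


Step 1: Combine and sort all 14 observations; assign midranks.
sorted (value, group): (7,X), (13,X), (14,X), (15,Y), (17,X), (17,Y), (20,X), (24,X), (27,X), (28,Y), (30,X), (34,Y), (38,Y), (39,Y)
ranks: 7->1, 13->2, 14->3, 15->4, 17->5.5, 17->5.5, 20->7, 24->8, 27->9, 28->10, 30->11, 34->12, 38->13, 39->14
Step 2: Rank sum for X: R1 = 1 + 2 + 3 + 5.5 + 7 + 8 + 9 + 11 = 46.5.
Step 3: U_X = R1 - n1(n1+1)/2 = 46.5 - 8*9/2 = 46.5 - 36 = 10.5.
       U_Y = n1*n2 - U_X = 48 - 10.5 = 37.5.
Step 4: Ties are present, so use the tie-corrected normal approximation (with continuity correction) for the p-value.
Step 5: p-value = 0.092930; compare to alpha = 0.1. reject H0.

U_X = 10.5, p = 0.092930, reject H0 at alpha = 0.1.


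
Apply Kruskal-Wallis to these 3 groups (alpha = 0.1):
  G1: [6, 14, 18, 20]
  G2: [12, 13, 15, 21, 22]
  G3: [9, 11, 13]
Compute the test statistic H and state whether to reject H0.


Step 1: Combine all N = 12 observations and assign midranks.
sorted (value, group, rank): (6,G1,1), (9,G3,2), (11,G3,3), (12,G2,4), (13,G2,5.5), (13,G3,5.5), (14,G1,7), (15,G2,8), (18,G1,9), (20,G1,10), (21,G2,11), (22,G2,12)
Step 2: Sum ranks within each group.
R_1 = 27 (n_1 = 4)
R_2 = 40.5 (n_2 = 5)
R_3 = 10.5 (n_3 = 3)
Step 3: H = 12/(N(N+1)) * sum(R_i^2/n_i) - 3(N+1)
     = 12/(12*13) * (27^2/4 + 40.5^2/5 + 10.5^2/3) - 3*13
     = 0.076923 * 547.05 - 39
     = 3.080769.
Step 4: Ties present; correction factor C = 1 - 6/(12^3 - 12) = 0.996503. Corrected H = 3.080769 / 0.996503 = 3.091579.
Step 5: Under H0, H ~ chi^2(2); p-value = 0.213144.
Step 6: alpha = 0.1. fail to reject H0.

H = 3.0916, df = 2, p = 0.213144, fail to reject H0.


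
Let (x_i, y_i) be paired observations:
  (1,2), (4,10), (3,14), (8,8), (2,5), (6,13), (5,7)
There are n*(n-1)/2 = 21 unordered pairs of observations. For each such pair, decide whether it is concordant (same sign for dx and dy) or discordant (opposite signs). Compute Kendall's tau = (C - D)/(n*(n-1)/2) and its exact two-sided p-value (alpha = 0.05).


Step 1: Enumerate the 21 unordered pairs (i,j) with i<j and classify each by sign(x_j-x_i) * sign(y_j-y_i).
  (1,2):dx=+3,dy=+8->C; (1,3):dx=+2,dy=+12->C; (1,4):dx=+7,dy=+6->C; (1,5):dx=+1,dy=+3->C
  (1,6):dx=+5,dy=+11->C; (1,7):dx=+4,dy=+5->C; (2,3):dx=-1,dy=+4->D; (2,4):dx=+4,dy=-2->D
  (2,5):dx=-2,dy=-5->C; (2,6):dx=+2,dy=+3->C; (2,7):dx=+1,dy=-3->D; (3,4):dx=+5,dy=-6->D
  (3,5):dx=-1,dy=-9->C; (3,6):dx=+3,dy=-1->D; (3,7):dx=+2,dy=-7->D; (4,5):dx=-6,dy=-3->C
  (4,6):dx=-2,dy=+5->D; (4,7):dx=-3,dy=-1->C; (5,6):dx=+4,dy=+8->C; (5,7):dx=+3,dy=+2->C
  (6,7):dx=-1,dy=-6->C
Step 2: C = 14, D = 7, total pairs = 21.
Step 3: tau = (C - D)/(n(n-1)/2) = (14 - 7)/21 = 0.333333.
Step 4: Exact two-sided p-value (enumerate n! = 5040 permutations of y under H0): p = 0.381349.
Step 5: alpha = 0.05. fail to reject H0.

tau_b = 0.3333 (C=14, D=7), p = 0.381349, fail to reject H0.


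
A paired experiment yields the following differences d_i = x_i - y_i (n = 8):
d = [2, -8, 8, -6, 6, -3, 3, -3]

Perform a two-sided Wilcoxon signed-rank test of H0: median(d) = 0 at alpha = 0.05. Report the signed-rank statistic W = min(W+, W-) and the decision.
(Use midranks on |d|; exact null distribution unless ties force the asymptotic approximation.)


Step 1: Drop any zero differences (none here) and take |d_i|.
|d| = [2, 8, 8, 6, 6, 3, 3, 3]
Step 2: Midrank |d_i| (ties get averaged ranks).
ranks: |2|->1, |8|->7.5, |8|->7.5, |6|->5.5, |6|->5.5, |3|->3, |3|->3, |3|->3
Step 3: Attach original signs; sum ranks with positive sign and with negative sign.
W+ = 1 + 7.5 + 5.5 + 3 = 17
W- = 7.5 + 5.5 + 3 + 3 = 19
(Check: W+ + W- = 36 should equal n(n+1)/2 = 36.)
Step 4: Test statistic W = min(W+, W-) = 17.
Step 5: Ties in |d|, so use the tie-corrected normal approximation.
        E[W] = n(n+1)/4 = 8*9/4 = 18.
        Tie groups: |d|=3 (t=3), |d|=6 (t=2), |d|=8 (t=2); sum(t^3 - t) = 36.
        Var[W] = n(n+1)(2n+1)/24 - sum(t^3-t)/48 = 1224/24 - 36/48 = 50.25.
        z = (W - E[W]) / sqrt(Var[W]) = (17 - 18) / 7.0887 = -0.1411.
        Two-sided p = 2*Phi(z) = 0.887815.
Step 6: alpha = 0.05. fail to reject H0.

W+ = 17, W- = 19, W = min = 17, p = 0.887815, fail to reject H0.


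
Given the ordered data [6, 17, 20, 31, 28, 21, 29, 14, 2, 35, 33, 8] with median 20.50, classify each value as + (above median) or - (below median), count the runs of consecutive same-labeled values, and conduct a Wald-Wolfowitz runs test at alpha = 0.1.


Step 1: Compute median = 20.50; label A = above, B = below.
Labels in order: BBBAAAABBAAB  (n_A = 6, n_B = 6)
Step 2: Count runs R = 5.
Step 3: Under H0 (random ordering), E[R] = 2*n_A*n_B/(n_A+n_B) + 1 = 2*6*6/12 + 1 = 7.0000.
        Var[R] = 2*n_A*n_B*(2*n_A*n_B - n_A - n_B) / ((n_A+n_B)^2 * (n_A+n_B-1)) = 4320/1584 = 2.7273.
        SD[R] = 1.6514.
Step 4: Continuity-corrected z = (R + 0.5 - E[R]) / SD[R] = (5 + 0.5 - 7.0000) / 1.6514 = -0.9083.
Step 5: Two-sided p-value via normal approximation = 2*(1 - Phi(|z|)) = 0.363722.
Step 6: alpha = 0.1. fail to reject H0.

R = 5, z = -0.9083, p = 0.363722, fail to reject H0.


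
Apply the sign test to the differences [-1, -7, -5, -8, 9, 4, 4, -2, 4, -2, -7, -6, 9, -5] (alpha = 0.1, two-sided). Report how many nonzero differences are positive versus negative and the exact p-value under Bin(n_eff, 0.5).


Step 1: Discard zero differences. Original n = 14; n_eff = number of nonzero differences = 14.
Nonzero differences (with sign): -1, -7, -5, -8, +9, +4, +4, -2, +4, -2, -7, -6, +9, -5
Step 2: Count signs: positive = 5, negative = 9.
Step 3: Under H0: P(positive) = 0.5, so the number of positives S ~ Bin(14, 0.5).
Step 4: Two-sided exact p-value = sum of Bin(14,0.5) probabilities at or below the observed probability = 0.423950.
Step 5: alpha = 0.1. fail to reject H0.

n_eff = 14, pos = 5, neg = 9, p = 0.423950, fail to reject H0.


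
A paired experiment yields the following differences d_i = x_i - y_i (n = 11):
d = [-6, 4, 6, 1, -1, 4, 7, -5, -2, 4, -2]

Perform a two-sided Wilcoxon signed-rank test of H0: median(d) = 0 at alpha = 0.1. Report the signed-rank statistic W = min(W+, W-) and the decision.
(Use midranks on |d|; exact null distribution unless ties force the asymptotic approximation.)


Step 1: Drop any zero differences (none here) and take |d_i|.
|d| = [6, 4, 6, 1, 1, 4, 7, 5, 2, 4, 2]
Step 2: Midrank |d_i| (ties get averaged ranks).
ranks: |6|->9.5, |4|->6, |6|->9.5, |1|->1.5, |1|->1.5, |4|->6, |7|->11, |5|->8, |2|->3.5, |4|->6, |2|->3.5
Step 3: Attach original signs; sum ranks with positive sign and with negative sign.
W+ = 6 + 9.5 + 1.5 + 6 + 11 + 6 = 40
W- = 9.5 + 1.5 + 8 + 3.5 + 3.5 = 26
(Check: W+ + W- = 66 should equal n(n+1)/2 = 66.)
Step 4: Test statistic W = min(W+, W-) = 26.
Step 5: Ties in |d|, so use the tie-corrected normal approximation.
        E[W] = n(n+1)/4 = 11*12/4 = 33.
        Tie groups: |d|=1 (t=2), |d|=2 (t=2), |d|=4 (t=3), |d|=6 (t=2); sum(t^3 - t) = 42.
        Var[W] = n(n+1)(2n+1)/24 - sum(t^3-t)/48 = 3036/24 - 42/48 = 125.625.
        z = (W - E[W]) / sqrt(Var[W]) = (26 - 33) / 11.2083 = -0.6245.
        Two-sided p = 2*Phi(z) = 0.532273.
Step 6: alpha = 0.1. fail to reject H0.

W+ = 40, W- = 26, W = min = 26, p = 0.532273, fail to reject H0.


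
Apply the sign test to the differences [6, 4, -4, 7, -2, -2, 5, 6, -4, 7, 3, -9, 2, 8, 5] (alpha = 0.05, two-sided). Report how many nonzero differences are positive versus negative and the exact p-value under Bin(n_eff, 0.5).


Step 1: Discard zero differences. Original n = 15; n_eff = number of nonzero differences = 15.
Nonzero differences (with sign): +6, +4, -4, +7, -2, -2, +5, +6, -4, +7, +3, -9, +2, +8, +5
Step 2: Count signs: positive = 10, negative = 5.
Step 3: Under H0: P(positive) = 0.5, so the number of positives S ~ Bin(15, 0.5).
Step 4: Two-sided exact p-value = sum of Bin(15,0.5) probabilities at or below the observed probability = 0.301758.
Step 5: alpha = 0.05. fail to reject H0.

n_eff = 15, pos = 10, neg = 5, p = 0.301758, fail to reject H0.


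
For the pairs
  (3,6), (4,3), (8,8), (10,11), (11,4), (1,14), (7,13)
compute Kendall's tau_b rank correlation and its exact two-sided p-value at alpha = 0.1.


Step 1: Enumerate the 21 unordered pairs (i,j) with i<j and classify each by sign(x_j-x_i) * sign(y_j-y_i).
  (1,2):dx=+1,dy=-3->D; (1,3):dx=+5,dy=+2->C; (1,4):dx=+7,dy=+5->C; (1,5):dx=+8,dy=-2->D
  (1,6):dx=-2,dy=+8->D; (1,7):dx=+4,dy=+7->C; (2,3):dx=+4,dy=+5->C; (2,4):dx=+6,dy=+8->C
  (2,5):dx=+7,dy=+1->C; (2,6):dx=-3,dy=+11->D; (2,7):dx=+3,dy=+10->C; (3,4):dx=+2,dy=+3->C
  (3,5):dx=+3,dy=-4->D; (3,6):dx=-7,dy=+6->D; (3,7):dx=-1,dy=+5->D; (4,5):dx=+1,dy=-7->D
  (4,6):dx=-9,dy=+3->D; (4,7):dx=-3,dy=+2->D; (5,6):dx=-10,dy=+10->D; (5,7):dx=-4,dy=+9->D
  (6,7):dx=+6,dy=-1->D
Step 2: C = 8, D = 13, total pairs = 21.
Step 3: tau = (C - D)/(n(n-1)/2) = (8 - 13)/21 = -0.238095.
Step 4: Exact two-sided p-value (enumerate n! = 5040 permutations of y under H0): p = 0.561905.
Step 5: alpha = 0.1. fail to reject H0.

tau_b = -0.2381 (C=8, D=13), p = 0.561905, fail to reject H0.


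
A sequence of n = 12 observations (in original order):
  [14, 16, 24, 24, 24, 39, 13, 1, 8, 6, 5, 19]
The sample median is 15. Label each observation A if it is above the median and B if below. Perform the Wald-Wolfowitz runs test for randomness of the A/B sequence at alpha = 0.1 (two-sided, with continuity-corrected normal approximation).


Step 1: Compute median = 15; label A = above, B = below.
Labels in order: BAAAAABBBBBA  (n_A = 6, n_B = 6)
Step 2: Count runs R = 4.
Step 3: Under H0 (random ordering), E[R] = 2*n_A*n_B/(n_A+n_B) + 1 = 2*6*6/12 + 1 = 7.0000.
        Var[R] = 2*n_A*n_B*(2*n_A*n_B - n_A - n_B) / ((n_A+n_B)^2 * (n_A+n_B-1)) = 4320/1584 = 2.7273.
        SD[R] = 1.6514.
Step 4: Continuity-corrected z = (R + 0.5 - E[R]) / SD[R] = (4 + 0.5 - 7.0000) / 1.6514 = -1.5138.
Step 5: Two-sided p-value via normal approximation = 2*(1 - Phi(|z|)) = 0.130070.
Step 6: alpha = 0.1. fail to reject H0.

R = 4, z = -1.5138, p = 0.130070, fail to reject H0.


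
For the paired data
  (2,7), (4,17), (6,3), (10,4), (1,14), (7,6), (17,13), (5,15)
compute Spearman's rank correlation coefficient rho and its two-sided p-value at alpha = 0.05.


Step 1: Rank x and y separately (midranks; no ties here).
rank(x): 2->2, 4->3, 6->5, 10->7, 1->1, 7->6, 17->8, 5->4
rank(y): 7->4, 17->8, 3->1, 4->2, 14->6, 6->3, 13->5, 15->7
Step 2: d_i = R_x(i) - R_y(i); compute d_i^2.
  (2-4)^2=4, (3-8)^2=25, (5-1)^2=16, (7-2)^2=25, (1-6)^2=25, (6-3)^2=9, (8-5)^2=9, (4-7)^2=9
sum(d^2) = 122.
Step 3: rho = 1 - 6*122 / (8*(8^2 - 1)) = 1 - 732/504 = -0.452381.
Step 4: Under H0, t = rho * sqrt((n-2)/(1-rho^2)) = -1.2425 ~ t(6).
Step 5: Two-sided p-value from the t-distribution with 6 df = 0.260405.
Step 6: alpha = 0.05. fail to reject H0.

rho = -0.4524, p = 0.260405, fail to reject H0 at alpha = 0.05.


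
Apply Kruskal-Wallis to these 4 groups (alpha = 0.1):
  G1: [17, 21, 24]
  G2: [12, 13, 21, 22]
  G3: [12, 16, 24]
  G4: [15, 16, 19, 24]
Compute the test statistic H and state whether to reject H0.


Step 1: Combine all N = 14 observations and assign midranks.
sorted (value, group, rank): (12,G2,1.5), (12,G3,1.5), (13,G2,3), (15,G4,4), (16,G3,5.5), (16,G4,5.5), (17,G1,7), (19,G4,8), (21,G1,9.5), (21,G2,9.5), (22,G2,11), (24,G1,13), (24,G3,13), (24,G4,13)
Step 2: Sum ranks within each group.
R_1 = 29.5 (n_1 = 3)
R_2 = 25 (n_2 = 4)
R_3 = 20 (n_3 = 3)
R_4 = 30.5 (n_4 = 4)
Step 3: H = 12/(N(N+1)) * sum(R_i^2/n_i) - 3(N+1)
     = 12/(14*15) * (29.5^2/3 + 25^2/4 + 20^2/3 + 30.5^2/4) - 3*15
     = 0.057143 * 812.229 - 45
     = 1.413095.
Step 4: Ties present; correction factor C = 1 - 42/(14^3 - 14) = 0.984615. Corrected H = 1.413095 / 0.984615 = 1.435175.
Step 5: Under H0, H ~ chi^2(3); p-value = 0.697311.
Step 6: alpha = 0.1. fail to reject H0.

H = 1.4352, df = 3, p = 0.697311, fail to reject H0.


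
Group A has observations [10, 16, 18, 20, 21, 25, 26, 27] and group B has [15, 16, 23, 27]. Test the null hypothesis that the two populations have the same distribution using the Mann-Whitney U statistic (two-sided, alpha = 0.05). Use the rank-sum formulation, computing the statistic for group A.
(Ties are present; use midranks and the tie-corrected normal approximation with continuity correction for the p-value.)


Step 1: Combine and sort all 12 observations; assign midranks.
sorted (value, group): (10,X), (15,Y), (16,X), (16,Y), (18,X), (20,X), (21,X), (23,Y), (25,X), (26,X), (27,X), (27,Y)
ranks: 10->1, 15->2, 16->3.5, 16->3.5, 18->5, 20->6, 21->7, 23->8, 25->9, 26->10, 27->11.5, 27->11.5
Step 2: Rank sum for X: R1 = 1 + 3.5 + 5 + 6 + 7 + 9 + 10 + 11.5 = 53.
Step 3: U_X = R1 - n1(n1+1)/2 = 53 - 8*9/2 = 53 - 36 = 17.
       U_Y = n1*n2 - U_X = 32 - 17 = 15.
Step 4: Ties are present, so use the tie-corrected normal approximation (with continuity correction) for the p-value.
Step 5: p-value = 0.932087; compare to alpha = 0.05. fail to reject H0.

U_X = 17, p = 0.932087, fail to reject H0 at alpha = 0.05.


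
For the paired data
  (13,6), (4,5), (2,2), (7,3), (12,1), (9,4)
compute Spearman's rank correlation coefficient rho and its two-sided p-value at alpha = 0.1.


Step 1: Rank x and y separately (midranks; no ties here).
rank(x): 13->6, 4->2, 2->1, 7->3, 12->5, 9->4
rank(y): 6->6, 5->5, 2->2, 3->3, 1->1, 4->4
Step 2: d_i = R_x(i) - R_y(i); compute d_i^2.
  (6-6)^2=0, (2-5)^2=9, (1-2)^2=1, (3-3)^2=0, (5-1)^2=16, (4-4)^2=0
sum(d^2) = 26.
Step 3: rho = 1 - 6*26 / (6*(6^2 - 1)) = 1 - 156/210 = 0.257143.
Step 4: Under H0, t = rho * sqrt((n-2)/(1-rho^2)) = 0.5322 ~ t(4).
Step 5: Two-sided p-value from the t-distribution with 4 df = 0.622787.
Step 6: alpha = 0.1. fail to reject H0.

rho = 0.2571, p = 0.622787, fail to reject H0 at alpha = 0.1.


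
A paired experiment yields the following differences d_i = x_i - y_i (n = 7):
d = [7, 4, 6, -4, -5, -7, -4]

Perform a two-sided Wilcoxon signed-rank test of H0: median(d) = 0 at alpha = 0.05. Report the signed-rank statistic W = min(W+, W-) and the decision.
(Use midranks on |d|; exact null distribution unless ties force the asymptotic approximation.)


Step 1: Drop any zero differences (none here) and take |d_i|.
|d| = [7, 4, 6, 4, 5, 7, 4]
Step 2: Midrank |d_i| (ties get averaged ranks).
ranks: |7|->6.5, |4|->2, |6|->5, |4|->2, |5|->4, |7|->6.5, |4|->2
Step 3: Attach original signs; sum ranks with positive sign and with negative sign.
W+ = 6.5 + 2 + 5 = 13.5
W- = 2 + 4 + 6.5 + 2 = 14.5
(Check: W+ + W- = 28 should equal n(n+1)/2 = 28.)
Step 4: Test statistic W = min(W+, W-) = 13.5.
Step 5: Ties in |d|, so use the tie-corrected normal approximation.
        E[W] = n(n+1)/4 = 7*8/4 = 14.
        Tie groups: |d|=4 (t=3), |d|=7 (t=2); sum(t^3 - t) = 30.
        Var[W] = n(n+1)(2n+1)/24 - sum(t^3-t)/48 = 840/24 - 30/48 = 34.375.
        z = (W - E[W]) / sqrt(Var[W]) = (13.5 - 14) / 5.8630 = -0.0853.
        Two-sided p = 2*Phi(z) = 0.932039.
Step 6: alpha = 0.05. fail to reject H0.

W+ = 13.5, W- = 14.5, W = min = 13.5, p = 0.932039, fail to reject H0.


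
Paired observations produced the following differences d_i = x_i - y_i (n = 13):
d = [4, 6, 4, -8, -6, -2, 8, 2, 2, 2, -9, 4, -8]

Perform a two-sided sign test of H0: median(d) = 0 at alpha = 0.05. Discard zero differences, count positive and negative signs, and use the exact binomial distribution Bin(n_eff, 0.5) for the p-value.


Step 1: Discard zero differences. Original n = 13; n_eff = number of nonzero differences = 13.
Nonzero differences (with sign): +4, +6, +4, -8, -6, -2, +8, +2, +2, +2, -9, +4, -8
Step 2: Count signs: positive = 8, negative = 5.
Step 3: Under H0: P(positive) = 0.5, so the number of positives S ~ Bin(13, 0.5).
Step 4: Two-sided exact p-value = sum of Bin(13,0.5) probabilities at or below the observed probability = 0.581055.
Step 5: alpha = 0.05. fail to reject H0.

n_eff = 13, pos = 8, neg = 5, p = 0.581055, fail to reject H0.


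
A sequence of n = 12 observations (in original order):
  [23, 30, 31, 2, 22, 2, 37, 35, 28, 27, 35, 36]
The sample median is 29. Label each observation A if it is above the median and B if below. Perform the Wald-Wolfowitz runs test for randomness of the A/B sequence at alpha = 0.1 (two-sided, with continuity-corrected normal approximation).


Step 1: Compute median = 29; label A = above, B = below.
Labels in order: BAABBBAABBAA  (n_A = 6, n_B = 6)
Step 2: Count runs R = 6.
Step 3: Under H0 (random ordering), E[R] = 2*n_A*n_B/(n_A+n_B) + 1 = 2*6*6/12 + 1 = 7.0000.
        Var[R] = 2*n_A*n_B*(2*n_A*n_B - n_A - n_B) / ((n_A+n_B)^2 * (n_A+n_B-1)) = 4320/1584 = 2.7273.
        SD[R] = 1.6514.
Step 4: Continuity-corrected z = (R + 0.5 - E[R]) / SD[R] = (6 + 0.5 - 7.0000) / 1.6514 = -0.3028.
Step 5: Two-sided p-value via normal approximation = 2*(1 - Phi(|z|)) = 0.762069.
Step 6: alpha = 0.1. fail to reject H0.

R = 6, z = -0.3028, p = 0.762069, fail to reject H0.


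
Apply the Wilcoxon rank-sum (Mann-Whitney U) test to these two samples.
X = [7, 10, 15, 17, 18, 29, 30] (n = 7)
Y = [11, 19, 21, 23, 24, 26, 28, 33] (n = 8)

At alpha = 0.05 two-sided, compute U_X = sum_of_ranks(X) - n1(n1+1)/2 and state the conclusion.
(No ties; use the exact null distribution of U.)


Step 1: Combine and sort all 15 observations; assign midranks.
sorted (value, group): (7,X), (10,X), (11,Y), (15,X), (17,X), (18,X), (19,Y), (21,Y), (23,Y), (24,Y), (26,Y), (28,Y), (29,X), (30,X), (33,Y)
ranks: 7->1, 10->2, 11->3, 15->4, 17->5, 18->6, 19->7, 21->8, 23->9, 24->10, 26->11, 28->12, 29->13, 30->14, 33->15
Step 2: Rank sum for X: R1 = 1 + 2 + 4 + 5 + 6 + 13 + 14 = 45.
Step 3: U_X = R1 - n1(n1+1)/2 = 45 - 7*8/2 = 45 - 28 = 17.
       U_Y = n1*n2 - U_X = 56 - 17 = 39.
Step 4: No ties, so the exact null distribution of U (based on enumerating the C(15,7) = 6435 equally likely rank assignments) gives the two-sided p-value.
Step 5: p-value = 0.231857; compare to alpha = 0.05. fail to reject H0.

U_X = 17, p = 0.231857, fail to reject H0 at alpha = 0.05.


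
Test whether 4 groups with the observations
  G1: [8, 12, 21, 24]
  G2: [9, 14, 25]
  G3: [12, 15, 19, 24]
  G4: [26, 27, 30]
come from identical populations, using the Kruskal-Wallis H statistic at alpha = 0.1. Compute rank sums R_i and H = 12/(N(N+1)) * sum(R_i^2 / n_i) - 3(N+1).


Step 1: Combine all N = 14 observations and assign midranks.
sorted (value, group, rank): (8,G1,1), (9,G2,2), (12,G1,3.5), (12,G3,3.5), (14,G2,5), (15,G3,6), (19,G3,7), (21,G1,8), (24,G1,9.5), (24,G3,9.5), (25,G2,11), (26,G4,12), (27,G4,13), (30,G4,14)
Step 2: Sum ranks within each group.
R_1 = 22 (n_1 = 4)
R_2 = 18 (n_2 = 3)
R_3 = 26 (n_3 = 4)
R_4 = 39 (n_4 = 3)
Step 3: H = 12/(N(N+1)) * sum(R_i^2/n_i) - 3(N+1)
     = 12/(14*15) * (22^2/4 + 18^2/3 + 26^2/4 + 39^2/3) - 3*15
     = 0.057143 * 905 - 45
     = 6.714286.
Step 4: Ties present; correction factor C = 1 - 12/(14^3 - 14) = 0.995604. Corrected H = 6.714286 / 0.995604 = 6.743929.
Step 5: Under H0, H ~ chi^2(3); p-value = 0.080523.
Step 6: alpha = 0.1. reject H0.

H = 6.7439, df = 3, p = 0.080523, reject H0.


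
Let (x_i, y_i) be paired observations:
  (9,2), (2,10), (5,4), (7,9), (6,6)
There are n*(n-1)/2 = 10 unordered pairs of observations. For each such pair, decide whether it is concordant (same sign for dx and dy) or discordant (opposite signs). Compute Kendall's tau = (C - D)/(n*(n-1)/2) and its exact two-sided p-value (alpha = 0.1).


Step 1: Enumerate the 10 unordered pairs (i,j) with i<j and classify each by sign(x_j-x_i) * sign(y_j-y_i).
  (1,2):dx=-7,dy=+8->D; (1,3):dx=-4,dy=+2->D; (1,4):dx=-2,dy=+7->D; (1,5):dx=-3,dy=+4->D
  (2,3):dx=+3,dy=-6->D; (2,4):dx=+5,dy=-1->D; (2,5):dx=+4,dy=-4->D; (3,4):dx=+2,dy=+5->C
  (3,5):dx=+1,dy=+2->C; (4,5):dx=-1,dy=-3->C
Step 2: C = 3, D = 7, total pairs = 10.
Step 3: tau = (C - D)/(n(n-1)/2) = (3 - 7)/10 = -0.400000.
Step 4: Exact two-sided p-value (enumerate n! = 120 permutations of y under H0): p = 0.483333.
Step 5: alpha = 0.1. fail to reject H0.

tau_b = -0.4000 (C=3, D=7), p = 0.483333, fail to reject H0.


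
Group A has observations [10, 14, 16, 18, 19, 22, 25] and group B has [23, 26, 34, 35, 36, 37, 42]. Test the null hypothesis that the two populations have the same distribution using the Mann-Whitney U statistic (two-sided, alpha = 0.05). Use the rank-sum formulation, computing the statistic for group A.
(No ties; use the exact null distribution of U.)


Step 1: Combine and sort all 14 observations; assign midranks.
sorted (value, group): (10,X), (14,X), (16,X), (18,X), (19,X), (22,X), (23,Y), (25,X), (26,Y), (34,Y), (35,Y), (36,Y), (37,Y), (42,Y)
ranks: 10->1, 14->2, 16->3, 18->4, 19->5, 22->6, 23->7, 25->8, 26->9, 34->10, 35->11, 36->12, 37->13, 42->14
Step 2: Rank sum for X: R1 = 1 + 2 + 3 + 4 + 5 + 6 + 8 = 29.
Step 3: U_X = R1 - n1(n1+1)/2 = 29 - 7*8/2 = 29 - 28 = 1.
       U_Y = n1*n2 - U_X = 49 - 1 = 48.
Step 4: No ties, so the exact null distribution of U (based on enumerating the C(14,7) = 3432 equally likely rank assignments) gives the two-sided p-value.
Step 5: p-value = 0.001166; compare to alpha = 0.05. reject H0.

U_X = 1, p = 0.001166, reject H0 at alpha = 0.05.


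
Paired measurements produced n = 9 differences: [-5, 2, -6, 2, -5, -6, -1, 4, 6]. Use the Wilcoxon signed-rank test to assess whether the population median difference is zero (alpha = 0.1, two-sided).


Step 1: Drop any zero differences (none here) and take |d_i|.
|d| = [5, 2, 6, 2, 5, 6, 1, 4, 6]
Step 2: Midrank |d_i| (ties get averaged ranks).
ranks: |5|->5.5, |2|->2.5, |6|->8, |2|->2.5, |5|->5.5, |6|->8, |1|->1, |4|->4, |6|->8
Step 3: Attach original signs; sum ranks with positive sign and with negative sign.
W+ = 2.5 + 2.5 + 4 + 8 = 17
W- = 5.5 + 8 + 5.5 + 8 + 1 = 28
(Check: W+ + W- = 45 should equal n(n+1)/2 = 45.)
Step 4: Test statistic W = min(W+, W-) = 17.
Step 5: Ties in |d|, so use the tie-corrected normal approximation.
        E[W] = n(n+1)/4 = 9*10/4 = 22.5.
        Tie groups: |d|=2 (t=2), |d|=5 (t=2), |d|=6 (t=3); sum(t^3 - t) = 36.
        Var[W] = n(n+1)(2n+1)/24 - sum(t^3-t)/48 = 1710/24 - 36/48 = 70.5.
        z = (W - E[W]) / sqrt(Var[W]) = (17 - 22.5) / 8.3964 = -0.6550.
        Two-sided p = 2*Phi(z) = 0.512442.
Step 6: alpha = 0.1. fail to reject H0.

W+ = 17, W- = 28, W = min = 17, p = 0.512442, fail to reject H0.


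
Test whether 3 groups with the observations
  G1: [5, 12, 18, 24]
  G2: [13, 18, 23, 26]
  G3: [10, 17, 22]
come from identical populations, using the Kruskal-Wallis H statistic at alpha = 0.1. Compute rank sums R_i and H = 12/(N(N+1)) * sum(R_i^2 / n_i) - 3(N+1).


Step 1: Combine all N = 11 observations and assign midranks.
sorted (value, group, rank): (5,G1,1), (10,G3,2), (12,G1,3), (13,G2,4), (17,G3,5), (18,G1,6.5), (18,G2,6.5), (22,G3,8), (23,G2,9), (24,G1,10), (26,G2,11)
Step 2: Sum ranks within each group.
R_1 = 20.5 (n_1 = 4)
R_2 = 30.5 (n_2 = 4)
R_3 = 15 (n_3 = 3)
Step 3: H = 12/(N(N+1)) * sum(R_i^2/n_i) - 3(N+1)
     = 12/(11*12) * (20.5^2/4 + 30.5^2/4 + 15^2/3) - 3*12
     = 0.090909 * 412.625 - 36
     = 1.511364.
Step 4: Ties present; correction factor C = 1 - 6/(11^3 - 11) = 0.995455. Corrected H = 1.511364 / 0.995455 = 1.518265.
Step 5: Under H0, H ~ chi^2(2); p-value = 0.468072.
Step 6: alpha = 0.1. fail to reject H0.

H = 1.5183, df = 2, p = 0.468072, fail to reject H0.
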